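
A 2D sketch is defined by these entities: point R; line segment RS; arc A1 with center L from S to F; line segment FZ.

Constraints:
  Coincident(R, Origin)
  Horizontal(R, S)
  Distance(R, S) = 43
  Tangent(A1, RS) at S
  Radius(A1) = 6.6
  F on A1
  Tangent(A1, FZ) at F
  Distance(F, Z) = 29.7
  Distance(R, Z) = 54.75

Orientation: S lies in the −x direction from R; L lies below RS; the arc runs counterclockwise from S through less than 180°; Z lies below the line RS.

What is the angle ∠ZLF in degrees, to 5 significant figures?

77.471°

R is at the origin; R and S share the same y with |RS| = 43.0 and S on the −x side, so S = (-43.000, 0.0000). Tangency of A1 to RS means the radius LS is perpendicular to RS, so L = S + (0, -6.6) = (-43.000, -6.6000). Since LF ⟂ FZ (tangency), |LZ| = √(6.6² + 29.7²) = 30.424 regardless of where F sits on A1. So Z lies on both circle(R, 54.75) and circle(L, 30.424); the below-RS intersection is Z = (-40.432, -36.916). F is the foot of the tangent from Z: F = (-49.299, -8.5704).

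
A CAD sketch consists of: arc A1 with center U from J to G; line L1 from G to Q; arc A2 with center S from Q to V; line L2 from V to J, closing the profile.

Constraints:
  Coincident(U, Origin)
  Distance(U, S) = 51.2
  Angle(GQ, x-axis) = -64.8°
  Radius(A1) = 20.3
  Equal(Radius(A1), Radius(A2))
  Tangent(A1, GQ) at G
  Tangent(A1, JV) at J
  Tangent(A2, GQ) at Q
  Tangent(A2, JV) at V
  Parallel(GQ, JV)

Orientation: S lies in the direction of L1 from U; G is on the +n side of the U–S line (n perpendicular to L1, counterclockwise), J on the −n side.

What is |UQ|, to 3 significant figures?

55.1

Tangency of A1 to both parallel lines with radius 20.3 puts G and J at U ± 20.3·n: G = (18.4, 8.64), J = (-18.4, -8.64). Equal radii place Q and V the same way about S: Q = S + 20.3·n = (40.2, -37.7), V = S − 20.3·n = (3.43, -55.0). Then |UQ| = |Q − U| = 55.1.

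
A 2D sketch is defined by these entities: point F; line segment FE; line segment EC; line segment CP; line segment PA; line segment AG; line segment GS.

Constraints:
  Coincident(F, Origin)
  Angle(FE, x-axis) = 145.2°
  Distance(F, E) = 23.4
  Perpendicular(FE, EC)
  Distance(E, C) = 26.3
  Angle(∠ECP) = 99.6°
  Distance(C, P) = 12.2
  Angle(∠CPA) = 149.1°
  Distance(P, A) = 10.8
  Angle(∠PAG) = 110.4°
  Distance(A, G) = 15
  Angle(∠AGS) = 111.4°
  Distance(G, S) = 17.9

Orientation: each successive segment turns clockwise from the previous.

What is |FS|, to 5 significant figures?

18.579

F is at the origin; FE runs at 145.2° with length 23.4, so E = (-19.215, 13.355). FE is perpendicular to EC, so EC runs at 55.200°; with |EC| = 26.3, C = (-4.2051, 34.951). ∠ECP = 99.6° gives CP at -25.200° from the x-axis; with |CP| = 12.2, P = (6.8338, 29.756). ∠CPA = 149.1° gives PA at -56.100° from the x-axis; with |PA| = 10.8, A = (12.857, 20.792). ∠PAG = 110.4° gives AG at -125.70° from the x-axis; with |AG| = 15.0, G = (4.1043, 8.6110). ∠AGS = 111.4° gives GS at 165.70° from the x-axis; with |GS| = 17.9, S = (-13.241, 13.032). Then |FS| = |S − F| = 18.579.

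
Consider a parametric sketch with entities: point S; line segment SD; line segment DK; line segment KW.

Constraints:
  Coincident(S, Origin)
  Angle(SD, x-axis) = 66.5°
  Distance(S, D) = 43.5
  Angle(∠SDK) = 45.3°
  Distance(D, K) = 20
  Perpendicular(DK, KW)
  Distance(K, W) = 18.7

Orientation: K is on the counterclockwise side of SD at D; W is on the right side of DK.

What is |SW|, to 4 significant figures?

50.74

S is at the origin; SD runs at 66.5° with length 43.5, so D = 43.5·(cos 66.5°, sin 66.5°) = (17.35, 39.89). ∠SDK = 45.3°, so DK runs at 66.5° + (180° − 45.3°) = 201.2° from the x-axis; with |DK| = 20.0, K = D + 20.0·(cos 201.2°, sin 201.2°) = (-1.301, 32.66). The perpendicularity gives KW at right angles to DK; with |KW| = 18.7 on the right of DK, W = K + 18.7·(-0.3616, 0.9323) = (-8.063, 50.09). Then |SW| = |W − S| = 50.74.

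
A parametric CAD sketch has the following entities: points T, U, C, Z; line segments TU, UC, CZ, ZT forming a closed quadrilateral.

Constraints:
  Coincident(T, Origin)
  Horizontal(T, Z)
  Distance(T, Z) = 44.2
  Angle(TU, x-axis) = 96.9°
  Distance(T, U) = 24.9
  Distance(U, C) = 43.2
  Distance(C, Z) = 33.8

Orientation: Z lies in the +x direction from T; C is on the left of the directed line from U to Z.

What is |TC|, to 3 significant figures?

51.6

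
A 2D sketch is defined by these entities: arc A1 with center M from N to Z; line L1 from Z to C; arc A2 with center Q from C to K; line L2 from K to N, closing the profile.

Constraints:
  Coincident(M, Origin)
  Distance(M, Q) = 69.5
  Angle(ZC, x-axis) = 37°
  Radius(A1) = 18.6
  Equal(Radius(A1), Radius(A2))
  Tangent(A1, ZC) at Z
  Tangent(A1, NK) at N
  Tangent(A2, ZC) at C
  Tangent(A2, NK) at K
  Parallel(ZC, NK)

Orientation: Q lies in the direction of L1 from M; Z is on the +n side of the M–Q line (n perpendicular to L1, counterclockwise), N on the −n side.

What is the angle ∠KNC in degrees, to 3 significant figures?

28.2°

The slot axis is L1's direction at 37.0°, so u = (cos 37.0°, sin 37.0°) = (0.799, 0.602) and n = (−sin 37.0°, cos 37.0°) = (-0.602, 0.799). M is at the origin and Q lies 69.5 along u from M, so Q = 69.5·u = (55.5, 41.8). Tangency of A1 to both parallel lines with radius 18.6 puts Z and N at M ± 18.6·n: Z = (-11.2, 14.9), N = (11.2, -14.9). Equal radii place C and K the same way about Q: C = Q + 18.6·n = (44.3, 56.7), K = Q − 18.6·n = (66.7, 27.0). Then cos ∠KNC = NK·NC / (|NK||NC|), giving 28.2°.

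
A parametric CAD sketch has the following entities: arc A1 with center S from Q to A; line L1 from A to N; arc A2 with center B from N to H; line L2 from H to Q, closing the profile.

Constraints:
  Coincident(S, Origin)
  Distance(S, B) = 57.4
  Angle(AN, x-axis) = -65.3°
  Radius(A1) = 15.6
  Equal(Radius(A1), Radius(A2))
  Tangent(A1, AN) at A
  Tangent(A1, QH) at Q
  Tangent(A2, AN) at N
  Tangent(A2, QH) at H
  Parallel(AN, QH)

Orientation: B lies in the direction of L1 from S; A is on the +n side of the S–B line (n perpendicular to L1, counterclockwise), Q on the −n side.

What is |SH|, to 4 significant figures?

59.48

The slot axis is L1's direction at -65.3°, so u = (cos -65.3°, sin -65.3°) = (0.4179, -0.9085) and n = (−sin -65.3°, cos -65.3°) = (0.9085, 0.4179). S is at the origin and B lies 57.4 along u from S, so B = 57.4·u = (23.99, -52.15). Tangency of A1 to both parallel lines with radius 15.6 puts A and Q at S ± 15.6·n: A = (14.17, 6.519), Q = (-14.17, -6.519). Equal radii place N and H the same way about B: N = B + 15.6·n = (38.16, -45.63), H = B − 15.6·n = (9.813, -58.67). Then |SH| = |H − S| = 59.48.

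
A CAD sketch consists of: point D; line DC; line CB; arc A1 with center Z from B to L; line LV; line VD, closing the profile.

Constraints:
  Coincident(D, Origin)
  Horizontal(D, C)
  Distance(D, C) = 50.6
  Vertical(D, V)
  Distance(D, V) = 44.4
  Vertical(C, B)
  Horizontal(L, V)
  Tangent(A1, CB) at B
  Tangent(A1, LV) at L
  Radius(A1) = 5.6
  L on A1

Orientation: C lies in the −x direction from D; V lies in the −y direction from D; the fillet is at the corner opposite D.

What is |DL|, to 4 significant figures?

63.22

D is at the origin; DC is horizontal with |DC| = 50.6 and C on the −x side, so C = (-50.60, 0.000). D and V share the same x with |DV| = 44.4 and V on the −y side, so V = (0.000, -44.40). The virtual corner opposite D is at (-50.60, -44.40). Since A1 is tangent to CB there, ZB ⟂ CB and A1 meets LV tangentially, so ZL is at right angles to LV, with radius 5.6, so the center Z sits 5.6 in from both sides at Z = (-45.00, -38.80). That places the tangent points at B = (-50.60, -38.80) on CB and L = (-45.00, -44.40) on LV. Then |DL| = |L − D| = 63.22.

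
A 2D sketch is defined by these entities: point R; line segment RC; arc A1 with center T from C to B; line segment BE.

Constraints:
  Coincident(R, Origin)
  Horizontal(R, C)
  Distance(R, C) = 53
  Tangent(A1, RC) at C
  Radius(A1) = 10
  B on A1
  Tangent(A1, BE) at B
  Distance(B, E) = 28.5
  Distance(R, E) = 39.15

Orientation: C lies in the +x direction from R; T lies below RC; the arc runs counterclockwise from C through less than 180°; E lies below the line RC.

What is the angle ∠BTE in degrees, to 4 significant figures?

70.67°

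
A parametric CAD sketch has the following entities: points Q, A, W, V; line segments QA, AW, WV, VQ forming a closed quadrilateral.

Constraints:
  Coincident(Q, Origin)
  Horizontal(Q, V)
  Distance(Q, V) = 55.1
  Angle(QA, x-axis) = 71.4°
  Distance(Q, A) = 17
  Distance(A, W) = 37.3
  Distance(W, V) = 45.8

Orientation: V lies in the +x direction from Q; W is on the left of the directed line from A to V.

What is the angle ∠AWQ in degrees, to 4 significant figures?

9.466°

Checks: |AW| = 37.30 ✓; |WV| = 45.80 ✓.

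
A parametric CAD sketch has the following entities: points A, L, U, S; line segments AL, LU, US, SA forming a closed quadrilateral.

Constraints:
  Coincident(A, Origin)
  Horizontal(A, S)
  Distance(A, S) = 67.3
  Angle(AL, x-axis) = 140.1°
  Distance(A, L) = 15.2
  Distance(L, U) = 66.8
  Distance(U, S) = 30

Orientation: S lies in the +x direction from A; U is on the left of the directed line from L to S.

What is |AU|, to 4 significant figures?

59.24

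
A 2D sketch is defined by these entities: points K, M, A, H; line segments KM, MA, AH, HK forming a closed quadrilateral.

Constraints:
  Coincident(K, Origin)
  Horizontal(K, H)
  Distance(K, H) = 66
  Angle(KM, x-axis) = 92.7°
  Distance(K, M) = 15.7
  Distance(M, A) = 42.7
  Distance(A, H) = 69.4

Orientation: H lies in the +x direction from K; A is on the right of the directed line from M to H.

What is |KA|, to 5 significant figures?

27.004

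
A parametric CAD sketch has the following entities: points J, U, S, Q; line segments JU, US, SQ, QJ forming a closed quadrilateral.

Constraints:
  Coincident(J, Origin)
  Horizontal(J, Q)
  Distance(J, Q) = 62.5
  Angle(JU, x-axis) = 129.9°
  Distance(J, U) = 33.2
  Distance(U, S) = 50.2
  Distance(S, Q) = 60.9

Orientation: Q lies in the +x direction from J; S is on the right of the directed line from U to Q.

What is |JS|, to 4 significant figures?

18.25

Checks: |US| = 50.20 ✓; |SQ| = 60.90 ✓.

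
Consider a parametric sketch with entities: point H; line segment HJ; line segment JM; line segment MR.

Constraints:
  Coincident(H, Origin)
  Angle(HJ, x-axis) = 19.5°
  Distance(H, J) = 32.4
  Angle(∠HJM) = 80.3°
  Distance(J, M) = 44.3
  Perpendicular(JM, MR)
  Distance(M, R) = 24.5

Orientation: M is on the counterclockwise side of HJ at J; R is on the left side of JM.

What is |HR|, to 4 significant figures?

39.55

∠HJM = 80.3°, so JM runs at 19.5° + (180° − 80.3°) = 119.2° from the x-axis; with |JM| = 44.3, M = J + 44.3·(cos 119.2°, sin 119.2°) = (8.929, 49.49). The perpendicularity gives MR at right angles to JM; with |MR| = 24.5 on the left of JM, R = M + 24.5·(-0.8729, -0.4879) = (-12.46, 37.53). Then |HR| = |R − H| = 39.55.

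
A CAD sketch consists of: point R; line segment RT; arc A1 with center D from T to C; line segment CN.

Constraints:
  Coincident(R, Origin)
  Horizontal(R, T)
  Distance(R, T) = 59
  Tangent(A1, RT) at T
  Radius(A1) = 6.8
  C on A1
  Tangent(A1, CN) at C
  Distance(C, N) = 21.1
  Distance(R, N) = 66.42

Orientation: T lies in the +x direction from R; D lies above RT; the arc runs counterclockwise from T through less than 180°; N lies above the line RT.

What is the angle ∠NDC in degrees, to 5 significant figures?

72.137°

Checks: R = (0.00, 0.00) ✓; |DC| = 6.800 ✓; ∠(DC, CN) = 90.00° ✓; |CN| = 21.10 ✓; |RN| = 66.42 ✓.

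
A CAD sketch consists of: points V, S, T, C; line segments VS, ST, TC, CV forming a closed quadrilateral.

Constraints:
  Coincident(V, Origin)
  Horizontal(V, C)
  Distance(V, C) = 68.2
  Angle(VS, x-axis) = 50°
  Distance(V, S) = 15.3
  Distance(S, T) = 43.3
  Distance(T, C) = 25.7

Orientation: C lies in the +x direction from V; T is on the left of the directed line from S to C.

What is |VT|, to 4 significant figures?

56.06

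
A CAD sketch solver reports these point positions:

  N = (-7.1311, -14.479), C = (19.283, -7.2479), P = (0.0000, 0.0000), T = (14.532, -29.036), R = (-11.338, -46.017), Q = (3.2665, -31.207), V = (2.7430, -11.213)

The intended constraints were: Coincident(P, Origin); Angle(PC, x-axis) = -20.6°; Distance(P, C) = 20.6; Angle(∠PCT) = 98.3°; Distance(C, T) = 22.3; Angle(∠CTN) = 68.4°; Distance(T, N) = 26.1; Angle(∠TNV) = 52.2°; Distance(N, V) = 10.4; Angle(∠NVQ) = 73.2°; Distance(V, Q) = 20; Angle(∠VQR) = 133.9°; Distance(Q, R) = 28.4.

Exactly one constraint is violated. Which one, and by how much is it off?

Distance(Q, R) = 28.4 — off by 7.60.

P = (0.00, 0.00) ✓; PC at -20.60° ✓; |PC| = 20.60 ✓; ∠PCT = 98.30° ✓; |CT| = 22.30 ✓; ∠CTN = 68.40° ✓; |TN| = 26.10 ✓; ∠TNV = 52.20° ✓; |NV| = 10.40 ✓; ∠NVQ = 73.20° ✓; |VQ| = 20.00 ✓; ∠VQR = 133.9° ✓; |QR| = 20.80 ✗.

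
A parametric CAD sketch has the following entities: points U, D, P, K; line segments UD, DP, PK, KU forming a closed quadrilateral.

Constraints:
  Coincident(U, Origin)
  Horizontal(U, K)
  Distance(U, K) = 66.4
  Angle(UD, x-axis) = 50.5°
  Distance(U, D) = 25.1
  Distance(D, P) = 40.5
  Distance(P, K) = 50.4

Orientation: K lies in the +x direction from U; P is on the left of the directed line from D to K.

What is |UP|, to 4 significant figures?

65.41

Checks: |DP| = 40.50 ✓; |PK| = 50.40 ✓.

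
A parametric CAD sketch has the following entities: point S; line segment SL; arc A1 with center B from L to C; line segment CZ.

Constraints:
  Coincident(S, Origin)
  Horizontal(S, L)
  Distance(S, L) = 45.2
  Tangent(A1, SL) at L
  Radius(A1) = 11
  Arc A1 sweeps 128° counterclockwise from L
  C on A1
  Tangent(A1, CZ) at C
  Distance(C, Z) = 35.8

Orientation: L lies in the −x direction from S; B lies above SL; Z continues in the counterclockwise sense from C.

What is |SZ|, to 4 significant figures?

74.47

S is at the origin; SL is horizontal with |SL| = 45.2 and L on the −x side, so L = (-45.20, 0.000). The tangent condition forces BL to be normal to SL, so B = L + (0, 11) = (-45.20, 11.00). On A1, L sits at bearing -90° from B; a 128° counterclockwise sweep puts C at bearing 38°, so C = B + 11.0·(cos 38°, sin 38°) = (-36.53, 17.77). The tangent condition forces BC to be normal to CZ, so CZ runs along (−sin 38°, cos 38°); with |CZ| = 35.8, Z = (-58.57, 45.98). Then |SZ| = |Z − S| = 74.47.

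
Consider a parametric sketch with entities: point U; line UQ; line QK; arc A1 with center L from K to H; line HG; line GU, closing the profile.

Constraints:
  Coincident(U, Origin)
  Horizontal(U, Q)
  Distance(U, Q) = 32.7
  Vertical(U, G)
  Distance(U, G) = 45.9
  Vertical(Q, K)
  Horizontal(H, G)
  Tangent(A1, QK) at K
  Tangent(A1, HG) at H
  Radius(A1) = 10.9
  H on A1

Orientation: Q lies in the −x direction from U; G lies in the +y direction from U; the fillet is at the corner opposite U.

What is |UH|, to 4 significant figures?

50.81

The virtual corner opposite U is at (-32.70, 45.90). The tangent condition forces LK to be normal to QK and the tangent condition forces LH to be normal to HG, with radius 10.9, so the center L sits 10.9 in from both sides at L = (-21.80, 35.00). That places the tangent points at K = (-32.70, 35.00) on QK and H = (-21.80, 45.90) on HG. Then |UH| = |H − U| = 50.81.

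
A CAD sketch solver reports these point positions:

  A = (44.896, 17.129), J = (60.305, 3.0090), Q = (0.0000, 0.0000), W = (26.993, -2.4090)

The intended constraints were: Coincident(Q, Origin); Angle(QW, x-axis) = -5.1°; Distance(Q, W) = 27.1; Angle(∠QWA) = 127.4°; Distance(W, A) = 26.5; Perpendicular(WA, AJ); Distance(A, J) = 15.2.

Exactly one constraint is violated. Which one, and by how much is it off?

Distance(A, J) = 15.2 — off by 5.70.

Q = (0.00, 0.00) ✓; QW at -5.100° ✓; |QW| = 27.10 ✓; ∠QWA = 127.4° ✓; |WA| = 26.50 ✓; ∠(WA, AJ) = 90.00° ✓; |AJ| = 20.90 ✗.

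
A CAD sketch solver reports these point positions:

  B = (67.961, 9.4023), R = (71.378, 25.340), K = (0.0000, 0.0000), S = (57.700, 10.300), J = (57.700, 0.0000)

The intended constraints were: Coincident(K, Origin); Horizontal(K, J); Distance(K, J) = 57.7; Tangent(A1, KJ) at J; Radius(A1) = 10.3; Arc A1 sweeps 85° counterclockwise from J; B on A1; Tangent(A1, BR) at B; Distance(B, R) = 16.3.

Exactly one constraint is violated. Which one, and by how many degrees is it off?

Tangent(A1, BR) at B — off by 7.10°.

K = (0.00, 0.00) ✓; K.y = 0.00, J.y = 0.00 ✓; |KJ| = 57.70 ✓; ∠(SJ, JK) = 90.00° ✓; |SJ| = 10.30 ✓; bearing(S→B) − bearing(S→J) = 85.00° ✓; |SB| = 10.30 ✓; ∠(SB, BR) = 97.10° ✗; |BR| = 16.30 ✓.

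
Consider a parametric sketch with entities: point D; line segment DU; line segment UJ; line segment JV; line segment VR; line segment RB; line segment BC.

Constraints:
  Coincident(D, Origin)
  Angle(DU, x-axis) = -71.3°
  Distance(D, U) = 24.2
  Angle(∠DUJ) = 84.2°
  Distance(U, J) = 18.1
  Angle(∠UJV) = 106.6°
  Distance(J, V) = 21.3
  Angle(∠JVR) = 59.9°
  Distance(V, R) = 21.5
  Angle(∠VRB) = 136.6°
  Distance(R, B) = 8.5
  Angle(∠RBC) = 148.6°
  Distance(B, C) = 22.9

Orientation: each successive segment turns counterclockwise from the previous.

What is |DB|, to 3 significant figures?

16.3

D is at the origin; DU runs at -71.3° with length 24.2, so U = (7.76, -22.9). ∠DUJ = 84.2° gives UJ at 24.5° from the x-axis; with |UJ| = 18.1, J = (24.2, -15.4). ∠UJV = 106.6° gives JV at 97.9° from the x-axis; with |JV| = 21.3, V = (21.3, 5.68). ∠JVR = 59.9° gives VR at -142° from the x-axis; with |VR| = 21.5, R = (4.36, -7.56). ∠VRB = 136.6° gives RB at -98.6° from the x-axis; with |RB| = 8.5, B = (3.09, -16.0). Then |DB| = |B − D| = 16.3.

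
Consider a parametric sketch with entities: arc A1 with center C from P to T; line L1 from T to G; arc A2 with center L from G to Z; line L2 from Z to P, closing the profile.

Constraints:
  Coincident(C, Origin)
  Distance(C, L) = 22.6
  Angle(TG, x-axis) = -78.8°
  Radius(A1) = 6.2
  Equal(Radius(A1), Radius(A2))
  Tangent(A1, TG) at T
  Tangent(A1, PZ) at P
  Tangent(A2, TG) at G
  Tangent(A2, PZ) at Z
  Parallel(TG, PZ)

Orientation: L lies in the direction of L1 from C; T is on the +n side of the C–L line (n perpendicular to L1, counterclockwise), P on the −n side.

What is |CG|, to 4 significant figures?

23.44

Tangency of A1 to both parallel lines with radius 6.2 puts T and P at C ± 6.2·n: T = (6.082, 1.204), P = (-6.082, -1.204). Equal radii place G and Z the same way about L: G = L + 6.2·n = (10.47, -20.97), Z = L − 6.2·n = (-1.692, -23.37). Then |CG| = |G − C| = 23.44.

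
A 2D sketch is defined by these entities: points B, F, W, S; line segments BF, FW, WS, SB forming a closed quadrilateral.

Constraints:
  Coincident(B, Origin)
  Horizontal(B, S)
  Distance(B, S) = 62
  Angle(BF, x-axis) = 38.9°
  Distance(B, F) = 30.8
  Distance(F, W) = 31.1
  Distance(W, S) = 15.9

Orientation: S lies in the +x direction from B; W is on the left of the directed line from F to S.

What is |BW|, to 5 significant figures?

56.409

Checks: |FW| = 31.10 ✓; |WS| = 15.90 ✓.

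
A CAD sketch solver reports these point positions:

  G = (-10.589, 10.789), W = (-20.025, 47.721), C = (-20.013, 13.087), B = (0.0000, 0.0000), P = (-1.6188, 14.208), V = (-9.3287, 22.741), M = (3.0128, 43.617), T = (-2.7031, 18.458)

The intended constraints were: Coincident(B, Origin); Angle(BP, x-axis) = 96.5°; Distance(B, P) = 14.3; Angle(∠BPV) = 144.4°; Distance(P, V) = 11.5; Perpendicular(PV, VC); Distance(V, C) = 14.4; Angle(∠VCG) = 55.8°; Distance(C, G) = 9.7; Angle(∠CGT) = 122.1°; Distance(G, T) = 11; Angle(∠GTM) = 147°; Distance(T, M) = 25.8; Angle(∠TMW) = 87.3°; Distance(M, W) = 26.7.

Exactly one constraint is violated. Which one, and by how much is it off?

Distance(M, W) = 26.7 — off by 3.30.

B = (0.00, 0.00) ✓; BP at 96.50° ✓; |BP| = 14.30 ✓; ∠BPV = 144.4° ✓; |PV| = 11.50 ✓; ∠(PV, VC) = 90.00° ✓; |VC| = 14.40 ✓; ∠VCG = 55.80° ✓; |CG| = 9.700 ✓; ∠CGT = 122.1° ✓; |GT| = 11.00 ✓; ∠GTM = 147.0° ✓; |TM| = 25.80 ✓; ∠TMW = 87.30° ✓; |MW| = 23.40 ✗.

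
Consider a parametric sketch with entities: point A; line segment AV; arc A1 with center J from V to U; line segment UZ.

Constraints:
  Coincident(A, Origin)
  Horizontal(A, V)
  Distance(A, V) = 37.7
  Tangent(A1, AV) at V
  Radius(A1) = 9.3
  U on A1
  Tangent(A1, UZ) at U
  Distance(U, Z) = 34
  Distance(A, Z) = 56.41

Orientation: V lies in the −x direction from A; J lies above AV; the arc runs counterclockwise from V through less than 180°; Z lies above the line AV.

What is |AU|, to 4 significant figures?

30.60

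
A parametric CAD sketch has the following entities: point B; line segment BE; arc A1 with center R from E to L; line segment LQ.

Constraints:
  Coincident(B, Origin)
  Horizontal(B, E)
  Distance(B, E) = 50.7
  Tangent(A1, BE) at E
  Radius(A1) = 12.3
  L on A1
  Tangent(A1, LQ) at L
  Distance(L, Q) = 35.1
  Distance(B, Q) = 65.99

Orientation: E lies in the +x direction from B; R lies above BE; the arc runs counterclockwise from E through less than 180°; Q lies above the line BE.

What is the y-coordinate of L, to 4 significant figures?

18.31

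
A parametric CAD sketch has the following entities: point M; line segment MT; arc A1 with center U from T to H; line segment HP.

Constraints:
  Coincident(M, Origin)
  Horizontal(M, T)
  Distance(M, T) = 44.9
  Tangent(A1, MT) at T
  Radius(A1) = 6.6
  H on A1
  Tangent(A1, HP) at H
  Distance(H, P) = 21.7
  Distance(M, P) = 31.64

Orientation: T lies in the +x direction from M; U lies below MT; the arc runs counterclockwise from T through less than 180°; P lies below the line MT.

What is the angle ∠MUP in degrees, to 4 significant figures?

40.18°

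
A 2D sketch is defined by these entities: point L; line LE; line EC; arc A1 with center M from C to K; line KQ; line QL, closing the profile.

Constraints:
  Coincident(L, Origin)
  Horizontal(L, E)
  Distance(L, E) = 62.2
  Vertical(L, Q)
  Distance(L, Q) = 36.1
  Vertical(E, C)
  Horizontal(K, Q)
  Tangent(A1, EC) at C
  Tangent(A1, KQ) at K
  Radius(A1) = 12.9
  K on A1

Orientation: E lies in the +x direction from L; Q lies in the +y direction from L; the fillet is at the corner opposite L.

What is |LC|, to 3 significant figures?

66.4

L is at the origin; LE is horizontal with |LE| = 62.2 and E on the +x side, so E = (62.2, 0.00). L and Q share the same x with |LQ| = 36.1 and Q on the +y side, so Q = (0.00, 36.1). The virtual corner opposite L is at (62.2, 36.1). Tangency of A1 to EC means the radius MC is perpendicular to EC and the tangent condition forces MK to be normal to KQ, with radius 12.9, so the center M sits 12.9 in from both sides at M = (49.3, 23.2). That places the tangent points at C = (62.2, 23.2) on EC and K = (49.3, 36.1) on KQ. Then |LC| = |C − L| = 66.4.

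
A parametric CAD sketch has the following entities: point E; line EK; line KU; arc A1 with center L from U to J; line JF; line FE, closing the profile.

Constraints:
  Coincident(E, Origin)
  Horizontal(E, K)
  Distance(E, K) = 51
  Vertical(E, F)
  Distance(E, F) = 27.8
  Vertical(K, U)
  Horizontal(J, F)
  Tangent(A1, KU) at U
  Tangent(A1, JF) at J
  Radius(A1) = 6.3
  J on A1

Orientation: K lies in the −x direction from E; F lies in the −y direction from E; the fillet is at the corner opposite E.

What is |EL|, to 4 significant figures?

49.60

EF is vertical with |EF| = 27.8 and F on the −y side, so F = (0.000, -27.80). The virtual corner opposite E is at (-51.00, -27.80). Tangency of A1 to KU means the radius LU is perpendicular to KU and A1 meets JF tangentially, so LJ is at right angles to JF, with radius 6.3, so the center L sits 6.3 in from both sides at L = (-44.70, -21.50). Then |EL| = |L − E| = 49.60.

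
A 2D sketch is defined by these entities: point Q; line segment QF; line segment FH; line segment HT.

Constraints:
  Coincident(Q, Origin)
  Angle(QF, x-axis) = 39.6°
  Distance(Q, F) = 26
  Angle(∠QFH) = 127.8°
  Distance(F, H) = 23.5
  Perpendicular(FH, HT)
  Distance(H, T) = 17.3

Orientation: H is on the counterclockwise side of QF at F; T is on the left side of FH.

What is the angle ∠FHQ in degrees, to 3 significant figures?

27.5°

Q is at the origin; QF runs at 39.6° with length 26.0, so F = 26.0·(cos 39.6°, sin 39.6°) = (20.0, 16.6). ∠QFH = 127.8°, so FH runs at 39.6° + (180° − 127.8°) = 91.8° from the x-axis; with |FH| = 23.5, H = F + 23.5·(cos 91.8°, sin 91.8°) = (19.3, 40.1). Then cos ∠FHQ = HF·HQ / (|HF||HQ|), giving 27.5°.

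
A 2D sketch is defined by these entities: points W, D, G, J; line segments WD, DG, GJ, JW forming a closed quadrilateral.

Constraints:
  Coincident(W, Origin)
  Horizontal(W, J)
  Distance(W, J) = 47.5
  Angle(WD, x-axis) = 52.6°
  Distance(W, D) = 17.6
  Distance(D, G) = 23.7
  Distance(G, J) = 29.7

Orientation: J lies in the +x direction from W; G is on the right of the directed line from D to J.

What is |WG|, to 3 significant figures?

20.7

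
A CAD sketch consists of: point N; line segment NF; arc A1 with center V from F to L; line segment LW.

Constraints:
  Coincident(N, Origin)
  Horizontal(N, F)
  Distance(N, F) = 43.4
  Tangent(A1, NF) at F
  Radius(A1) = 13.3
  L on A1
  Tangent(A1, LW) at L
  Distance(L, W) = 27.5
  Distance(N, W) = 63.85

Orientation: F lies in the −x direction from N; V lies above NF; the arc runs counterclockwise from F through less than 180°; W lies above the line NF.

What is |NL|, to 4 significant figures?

37.97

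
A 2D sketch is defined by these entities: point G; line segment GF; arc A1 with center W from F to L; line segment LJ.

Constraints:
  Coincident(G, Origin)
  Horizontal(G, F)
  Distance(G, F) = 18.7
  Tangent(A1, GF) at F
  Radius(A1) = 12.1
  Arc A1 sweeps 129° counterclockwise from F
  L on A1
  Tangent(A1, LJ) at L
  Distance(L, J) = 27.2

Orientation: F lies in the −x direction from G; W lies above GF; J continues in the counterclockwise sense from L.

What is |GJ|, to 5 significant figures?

48.649

G is at the origin; GF is horizontal with |GF| = 18.7 and F on the −x side, so F = (-18.700, 0.0000). A1 meets GF tangentially, so WF is at right angles to GF, so W = F + (0, 12.1) = (-18.700, 12.100). On A1, F sits at bearing -90° from W; a 129° counterclockwise sweep puts L at bearing 39°, so L = W + 12.1·(cos 39°, sin 39°) = (-9.2965, 19.715). Since A1 is tangent to LJ there, WL ⟂ LJ, so LJ runs along (−sin 39°, cos 39°); with |LJ| = 27.2, J = (-26.414, 40.853). Then |GJ| = |J − G| = 48.649.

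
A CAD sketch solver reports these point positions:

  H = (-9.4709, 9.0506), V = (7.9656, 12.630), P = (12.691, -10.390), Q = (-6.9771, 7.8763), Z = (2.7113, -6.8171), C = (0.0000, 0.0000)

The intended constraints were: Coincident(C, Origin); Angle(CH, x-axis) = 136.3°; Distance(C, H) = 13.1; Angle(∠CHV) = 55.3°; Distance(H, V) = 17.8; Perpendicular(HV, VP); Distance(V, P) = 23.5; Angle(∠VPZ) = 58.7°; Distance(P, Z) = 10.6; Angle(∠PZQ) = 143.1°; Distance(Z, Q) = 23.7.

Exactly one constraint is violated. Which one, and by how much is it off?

Distance(Z, Q) = 23.7 — off by 6.10.

C = (0.00, 0.00) ✓; CH at 136.3° ✓; |CH| = 13.10 ✓; ∠CHV = 55.30° ✓; |HV| = 17.80 ✓; ∠(HV, VP) = 90.00° ✓; |VP| = 23.50 ✓; ∠VPZ = 58.70° ✓; |PZ| = 10.60 ✓; ∠PZQ = 143.1° ✓; |ZQ| = 17.60 ✗.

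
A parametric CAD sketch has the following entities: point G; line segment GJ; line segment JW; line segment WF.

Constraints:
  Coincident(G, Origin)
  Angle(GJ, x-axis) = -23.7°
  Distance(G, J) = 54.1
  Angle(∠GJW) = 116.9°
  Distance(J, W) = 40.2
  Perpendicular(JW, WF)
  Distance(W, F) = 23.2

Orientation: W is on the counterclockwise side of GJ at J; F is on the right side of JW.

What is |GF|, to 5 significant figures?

96.372

G is at the origin; GJ runs at -23.7° with length 54.1, so J = 54.1·(cos -23.7°, sin -23.7°) = (49.537, -21.745). ∠GJW = 116.9°, so JW runs at -23.7° + (180° − 116.9°) = 39.400° from the x-axis; with |JW| = 40.2, W = J + 40.2·(cos 39.400°, sin 39.400°) = (80.601, 3.7708). The perpendicularity gives WF at right angles to JW; with |WF| = 23.2 on the right of JW, F = W + 23.2·(0.63473, -0.77273) = (95.327, -14.157). Then |GF| = |F − G| = 96.372.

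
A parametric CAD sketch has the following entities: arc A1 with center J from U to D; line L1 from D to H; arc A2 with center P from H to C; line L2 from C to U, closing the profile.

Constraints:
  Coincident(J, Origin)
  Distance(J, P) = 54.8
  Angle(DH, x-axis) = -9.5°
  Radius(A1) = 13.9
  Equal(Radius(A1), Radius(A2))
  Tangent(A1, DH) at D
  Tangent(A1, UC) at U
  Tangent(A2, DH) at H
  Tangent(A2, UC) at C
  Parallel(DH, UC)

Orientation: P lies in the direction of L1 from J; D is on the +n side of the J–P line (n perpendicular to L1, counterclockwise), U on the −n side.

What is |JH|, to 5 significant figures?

56.535

Tangency of A1 to both parallel lines with radius 13.9 puts D and U at J ± 13.9·n: D = (2.2942, 13.709), U = (-2.2942, -13.709). Equal radii place H and C the same way about P: H = P + 13.9·n = (56.343, 4.6648), C = P − 13.9·n = (51.754, -22.754). Then |JH| = |H − J| = 56.535.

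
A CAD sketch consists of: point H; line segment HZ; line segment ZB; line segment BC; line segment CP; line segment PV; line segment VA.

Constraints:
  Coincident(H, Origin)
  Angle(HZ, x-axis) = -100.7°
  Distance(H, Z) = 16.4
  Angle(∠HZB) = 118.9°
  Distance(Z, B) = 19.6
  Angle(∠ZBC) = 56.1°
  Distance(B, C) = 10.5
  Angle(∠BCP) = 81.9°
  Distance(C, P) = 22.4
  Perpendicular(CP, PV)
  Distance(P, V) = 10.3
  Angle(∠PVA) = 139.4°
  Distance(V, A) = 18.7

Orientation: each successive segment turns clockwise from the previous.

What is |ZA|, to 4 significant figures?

27.83

H is at the origin; HZ runs at -100.7° with length 16.4, so Z = (-3.045, -16.11). ∠HZB = 118.9° gives ZB at -161.8° from the x-axis; with |ZB| = 19.6, B = (-21.66, -22.24). ∠ZBC = 56.1° gives BC at 74.30° from the x-axis; with |BC| = 10.5, C = (-18.82, -12.13). ∠BCP = 81.9° gives CP at -23.80° from the x-axis; with |CP| = 22.4, P = (1.672, -21.17). CP is perpendicular to PV, so PV runs at -113.8°; with |PV| = 10.3, V = (-2.485, -30.59). ∠PVA = 139.4° gives VA at -154.4° from the x-axis; with |VA| = 18.7, A = (-19.35, -38.67). Then |ZA| = |A − Z| = 27.83.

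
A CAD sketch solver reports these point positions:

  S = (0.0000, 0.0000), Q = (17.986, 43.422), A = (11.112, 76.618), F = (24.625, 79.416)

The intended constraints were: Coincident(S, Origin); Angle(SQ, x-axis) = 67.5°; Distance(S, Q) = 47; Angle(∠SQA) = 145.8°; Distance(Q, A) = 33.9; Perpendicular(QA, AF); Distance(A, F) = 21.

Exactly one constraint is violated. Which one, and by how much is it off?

Distance(A, F) = 21 — off by 7.20.

S = (0.00, 0.00) ✓; SQ at 67.50° ✓; |SQ| = 47.00 ✓; ∠SQA = 145.8° ✓; |QA| = 33.90 ✓; ∠(QA, AF) = 90.00° ✓; |AF| = 13.80 ✗.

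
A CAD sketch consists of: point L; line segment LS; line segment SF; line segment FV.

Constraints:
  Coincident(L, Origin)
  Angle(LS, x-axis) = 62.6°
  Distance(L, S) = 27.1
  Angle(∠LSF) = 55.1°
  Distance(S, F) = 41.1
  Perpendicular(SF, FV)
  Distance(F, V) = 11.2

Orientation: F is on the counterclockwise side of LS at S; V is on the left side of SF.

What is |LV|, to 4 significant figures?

27.87

∠LSF = 55.1°, so SF runs at 62.6° + (180° − 55.1°) = 187.5° from the x-axis; with |SF| = 41.1, F = S + 41.1·(cos 187.5°, sin 187.5°) = (-28.28, 18.70). The perpendicularity gives FV at right angles to SF; with |FV| = 11.2 on the left of SF, V = F + 11.2·(0.1305, -0.9914) = (-26.82, 7.591). Then |LV| = |V − L| = 27.87.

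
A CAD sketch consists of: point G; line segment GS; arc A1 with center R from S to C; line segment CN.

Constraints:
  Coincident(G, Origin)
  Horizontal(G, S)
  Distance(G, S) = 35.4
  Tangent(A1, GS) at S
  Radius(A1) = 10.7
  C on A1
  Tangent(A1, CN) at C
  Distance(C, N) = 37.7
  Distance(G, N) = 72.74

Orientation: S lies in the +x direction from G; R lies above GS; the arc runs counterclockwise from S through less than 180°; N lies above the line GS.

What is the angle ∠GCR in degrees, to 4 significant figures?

31.04°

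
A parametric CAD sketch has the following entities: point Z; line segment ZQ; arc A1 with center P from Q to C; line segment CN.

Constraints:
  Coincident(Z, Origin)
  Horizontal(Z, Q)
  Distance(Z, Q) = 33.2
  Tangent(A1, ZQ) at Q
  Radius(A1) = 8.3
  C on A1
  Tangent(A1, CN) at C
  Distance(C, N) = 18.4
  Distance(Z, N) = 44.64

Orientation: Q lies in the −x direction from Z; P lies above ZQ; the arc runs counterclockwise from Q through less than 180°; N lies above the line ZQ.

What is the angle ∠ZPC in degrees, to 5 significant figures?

41.723°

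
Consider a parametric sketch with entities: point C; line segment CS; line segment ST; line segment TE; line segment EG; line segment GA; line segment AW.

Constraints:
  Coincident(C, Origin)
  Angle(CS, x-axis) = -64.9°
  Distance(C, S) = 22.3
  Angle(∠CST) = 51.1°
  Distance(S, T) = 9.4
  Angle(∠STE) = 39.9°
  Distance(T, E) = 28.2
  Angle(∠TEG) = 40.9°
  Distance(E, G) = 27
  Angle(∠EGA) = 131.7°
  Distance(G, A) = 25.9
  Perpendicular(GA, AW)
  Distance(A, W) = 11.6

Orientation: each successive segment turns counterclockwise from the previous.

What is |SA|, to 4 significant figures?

26.44

C is at the origin; CS runs at -64.9° with length 22.3, so S = (9.460, -20.19). ∠CST = 51.1° gives ST at 64.00° from the x-axis; with |ST| = 9.4, T = (13.58, -11.75). ∠STE = 39.9° gives TE at -155.9° from the x-axis; with |TE| = 28.2, E = (-12.16, -23.26). ∠TEG = 40.9° gives EG at -16.80° from the x-axis; with |EG| = 27.0, G = (13.69, -31.06). ∠EGA = 131.7° gives GA at 31.50° from the x-axis; with |GA| = 25.9, A = (35.77, -17.53). Then |SA| = |A − S| = 26.44.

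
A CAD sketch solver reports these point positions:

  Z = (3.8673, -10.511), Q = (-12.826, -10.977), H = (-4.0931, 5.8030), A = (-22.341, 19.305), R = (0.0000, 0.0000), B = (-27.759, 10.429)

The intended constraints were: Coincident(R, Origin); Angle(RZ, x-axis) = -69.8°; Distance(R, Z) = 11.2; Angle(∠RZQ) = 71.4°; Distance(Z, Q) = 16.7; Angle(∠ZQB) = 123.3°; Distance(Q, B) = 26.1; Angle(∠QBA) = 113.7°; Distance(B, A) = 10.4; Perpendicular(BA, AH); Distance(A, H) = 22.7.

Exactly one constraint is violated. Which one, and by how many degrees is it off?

Perpendicular(BA, AH) — off by 5.10°.

R = (0.00, 0.00) ✓; RZ at -69.80° ✓; |RZ| = 11.20 ✓; ∠RZQ = 71.40° ✓; |ZQ| = 16.70 ✓; ∠ZQB = 123.3° ✓; |QB| = 26.10 ✓; ∠QBA = 113.7° ✓; |BA| = 10.40 ✓; ∠(BA, AH) = 95.10° ✗; |AH| = 22.70 ✓.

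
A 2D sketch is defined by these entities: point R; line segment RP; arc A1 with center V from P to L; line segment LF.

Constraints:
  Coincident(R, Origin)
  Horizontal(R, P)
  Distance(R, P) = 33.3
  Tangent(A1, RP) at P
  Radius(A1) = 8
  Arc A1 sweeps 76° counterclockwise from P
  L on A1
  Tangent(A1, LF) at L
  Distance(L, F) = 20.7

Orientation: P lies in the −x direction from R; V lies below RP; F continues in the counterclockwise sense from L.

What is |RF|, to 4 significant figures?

52.97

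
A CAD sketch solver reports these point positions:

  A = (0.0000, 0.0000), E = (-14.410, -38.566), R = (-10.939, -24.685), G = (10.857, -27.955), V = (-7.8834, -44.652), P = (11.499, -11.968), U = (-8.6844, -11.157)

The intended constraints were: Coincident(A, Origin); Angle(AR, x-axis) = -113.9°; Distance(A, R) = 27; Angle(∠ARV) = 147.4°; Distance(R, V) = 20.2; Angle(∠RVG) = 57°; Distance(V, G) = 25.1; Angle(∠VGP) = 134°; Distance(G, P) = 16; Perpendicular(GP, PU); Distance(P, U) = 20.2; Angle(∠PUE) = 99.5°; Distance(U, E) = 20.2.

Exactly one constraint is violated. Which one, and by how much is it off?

Distance(U, E) = 20.2 — off by 7.80.

A = (0.00, 0.00) ✓; AR at -113.9° ✓; |AR| = 27.00 ✓; ∠ARV = 147.4° ✓; |RV| = 20.20 ✓; ∠RVG = 57.00° ✓; |VG| = 25.10 ✓; ∠VGP = 134.0° ✓; |GP| = 16.00 ✓; ∠(GP, PU) = 90.00° ✓; |PU| = 20.20 ✓; ∠PUE = 99.50° ✓; |UE| = 28.00 ✗.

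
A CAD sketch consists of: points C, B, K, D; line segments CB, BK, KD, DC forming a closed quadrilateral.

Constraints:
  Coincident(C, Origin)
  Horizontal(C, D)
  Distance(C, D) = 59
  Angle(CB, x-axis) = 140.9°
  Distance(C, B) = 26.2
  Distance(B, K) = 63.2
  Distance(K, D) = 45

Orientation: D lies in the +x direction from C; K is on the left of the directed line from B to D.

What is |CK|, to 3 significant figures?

55.4

Checks: |BK| = 63.20 ✓; |KD| = 45.00 ✓.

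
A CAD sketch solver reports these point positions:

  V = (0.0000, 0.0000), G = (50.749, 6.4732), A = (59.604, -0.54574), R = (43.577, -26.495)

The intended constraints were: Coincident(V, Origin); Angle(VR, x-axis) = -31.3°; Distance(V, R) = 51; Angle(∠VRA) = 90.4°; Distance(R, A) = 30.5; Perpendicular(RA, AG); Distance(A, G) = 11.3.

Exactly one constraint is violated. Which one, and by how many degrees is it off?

Perpendicular(RA, AG) — off by 6.70°.

V = (0.00, 0.00) ✓; VR at -31.30° ✓; |VR| = 51.00 ✓; ∠VRA = 90.40° ✓; |RA| = 30.50 ✓; ∠(RA, AG) = 83.30° ✗; |AG| = 11.30 ✓.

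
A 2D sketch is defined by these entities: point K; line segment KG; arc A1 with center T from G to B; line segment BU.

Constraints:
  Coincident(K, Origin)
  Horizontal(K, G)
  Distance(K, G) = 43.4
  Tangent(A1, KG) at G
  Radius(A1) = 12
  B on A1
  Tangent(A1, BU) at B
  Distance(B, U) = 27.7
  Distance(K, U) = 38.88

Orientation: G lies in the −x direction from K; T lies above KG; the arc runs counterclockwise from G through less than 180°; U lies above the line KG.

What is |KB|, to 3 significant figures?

33.2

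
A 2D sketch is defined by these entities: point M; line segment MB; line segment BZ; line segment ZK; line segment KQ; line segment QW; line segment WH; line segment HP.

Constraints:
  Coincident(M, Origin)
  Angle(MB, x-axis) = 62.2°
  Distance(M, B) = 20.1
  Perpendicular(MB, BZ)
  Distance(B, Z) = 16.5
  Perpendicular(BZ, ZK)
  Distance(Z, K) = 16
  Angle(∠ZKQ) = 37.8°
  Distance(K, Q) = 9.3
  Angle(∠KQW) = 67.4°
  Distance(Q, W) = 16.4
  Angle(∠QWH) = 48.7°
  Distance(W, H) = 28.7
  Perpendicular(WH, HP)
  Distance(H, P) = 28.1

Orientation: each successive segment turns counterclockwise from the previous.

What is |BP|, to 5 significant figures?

21.017

∠QWH = 48.7° gives WH at -91.700° from the x-axis; with |WH| = 28.7, H = (-17.060, -2.3386). WH ⟂ HP, so HP runs at -1.7000°; with |HP| = 28.1, P = (11.028, -3.1722). Then |BP| = |P − B| = 21.017.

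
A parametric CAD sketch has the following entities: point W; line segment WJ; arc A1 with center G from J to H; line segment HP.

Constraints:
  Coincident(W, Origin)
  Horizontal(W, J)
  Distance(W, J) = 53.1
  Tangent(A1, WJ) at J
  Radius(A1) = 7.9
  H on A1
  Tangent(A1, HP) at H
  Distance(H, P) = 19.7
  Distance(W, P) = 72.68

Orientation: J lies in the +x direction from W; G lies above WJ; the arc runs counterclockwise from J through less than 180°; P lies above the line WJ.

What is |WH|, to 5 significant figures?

60.184

W is at the origin; W and J share the same y with |WJ| = 53.1 and J on the +x side, so J = (53.100, 0.0000). Since A1 is tangent to WJ there, GJ ⟂ WJ, so G = J + (0, 7.9) = (53.100, 7.9000). Since GH ⟂ HP (tangency), |GP| = √(7.9² + 19.7²) = 21.225 regardless of where H sits on A1. So P lies on both circle(W, 72.68) and circle(G, 21.225); the above-WJ intersection is P = (69.446, 21.439). H is the foot of the tangent from P: H = (60.042, 4.1288).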